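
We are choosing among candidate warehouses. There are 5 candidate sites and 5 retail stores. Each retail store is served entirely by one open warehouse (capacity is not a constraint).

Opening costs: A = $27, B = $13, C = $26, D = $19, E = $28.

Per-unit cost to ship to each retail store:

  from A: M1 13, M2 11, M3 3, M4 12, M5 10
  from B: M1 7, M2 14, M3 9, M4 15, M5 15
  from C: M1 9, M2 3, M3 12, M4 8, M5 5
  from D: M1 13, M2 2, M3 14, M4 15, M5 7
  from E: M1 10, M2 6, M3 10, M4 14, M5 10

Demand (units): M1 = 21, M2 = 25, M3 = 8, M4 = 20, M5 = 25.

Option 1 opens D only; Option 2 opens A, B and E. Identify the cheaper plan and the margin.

Option 2 is cheaper by 50.

Option 1: {D}: M1→D 13·21=273, M2→D 2·25=50, M3→D 14·8=112, M4→D 15·20=300, M5→D 7·25=175. Service 910; fixed 19; total 929.
Option 2: {A, B, E}: M1→B 7·21=147, M2→E 6·25=150, M3→A 3·8=24, M4→A 12·20=240, M5→A 10·25=250. Service 811; fixed 68; total 879.
Difference: |929 − 879| = 50.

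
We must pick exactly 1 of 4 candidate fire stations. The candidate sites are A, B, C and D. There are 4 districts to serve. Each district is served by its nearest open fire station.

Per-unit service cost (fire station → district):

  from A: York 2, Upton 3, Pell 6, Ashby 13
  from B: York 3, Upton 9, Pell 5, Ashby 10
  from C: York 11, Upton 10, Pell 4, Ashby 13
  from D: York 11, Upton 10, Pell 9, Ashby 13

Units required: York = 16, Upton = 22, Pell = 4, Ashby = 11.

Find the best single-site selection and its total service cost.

With exactly 1 open, each district uses its cheapest among the chosen.
{A}: York→A 2·16=32, Upton→A 3·22=66, Pell→A 6·4=24, Ashby→A 13·11=143. Service cost 265.
{B}: service cost 376
{C}: service cost 555
Among all 4 size-1 choices, {A} is lowest.

Choose A only; total service cost 265.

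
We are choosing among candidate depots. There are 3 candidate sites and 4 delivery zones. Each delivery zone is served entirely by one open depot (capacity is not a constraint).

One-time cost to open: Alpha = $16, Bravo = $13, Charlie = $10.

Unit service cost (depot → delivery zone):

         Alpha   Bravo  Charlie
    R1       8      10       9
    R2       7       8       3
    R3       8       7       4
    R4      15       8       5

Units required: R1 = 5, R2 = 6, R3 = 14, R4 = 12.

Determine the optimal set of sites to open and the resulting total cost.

Open Charlie only; minimum total cost 189.

For any fixed open set, each delivery zone goes to its cheapest open site; total = fixed + service.
{Charlie}: R1→Charlie 9·5=45, R2→Charlie 3·6=18, R3→Charlie 4·14=56, R4→Charlie 5·12=60. Service 179; fixed 10; total 189.
{Alpha, Charlie}: service 174 + fixed 26 = 200
{Bravo, Charlie}: service 179 + fixed 23 = 202
{Alpha, Bravo, Charlie}: service 174 + fixed 39 = 213
No other subset beats 189.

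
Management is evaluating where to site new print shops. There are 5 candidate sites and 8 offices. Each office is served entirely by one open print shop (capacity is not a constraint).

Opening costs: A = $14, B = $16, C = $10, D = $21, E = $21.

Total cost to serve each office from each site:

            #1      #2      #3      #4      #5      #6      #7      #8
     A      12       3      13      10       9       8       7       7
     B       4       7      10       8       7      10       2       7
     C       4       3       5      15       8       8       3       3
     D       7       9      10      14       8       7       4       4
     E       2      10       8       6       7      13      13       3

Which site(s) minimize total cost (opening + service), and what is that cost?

Open C only; minimum total cost 59.

For any fixed open set, each office goes to its cheapest open site; total = fixed + service.
{C}: #1→C 4, #2→C 3, #3→C 5, #4→C 15, #5→C 8, #6→C 8, #7→C 3, #8→C 3. Service 49; fixed 10; total 59.
{B, C}: service 40 + fixed 26 = 66
{A, C}: #1→C 4, #2→A 3, #3→C 5, #4→A 10, #5→C 8, #6→A 8, #7→C 3, #8→C 3. Service 44; fixed 24; total 68.
{A, B, C, D, E}: service 35 + fixed 82 = 117
No other subset beats 59.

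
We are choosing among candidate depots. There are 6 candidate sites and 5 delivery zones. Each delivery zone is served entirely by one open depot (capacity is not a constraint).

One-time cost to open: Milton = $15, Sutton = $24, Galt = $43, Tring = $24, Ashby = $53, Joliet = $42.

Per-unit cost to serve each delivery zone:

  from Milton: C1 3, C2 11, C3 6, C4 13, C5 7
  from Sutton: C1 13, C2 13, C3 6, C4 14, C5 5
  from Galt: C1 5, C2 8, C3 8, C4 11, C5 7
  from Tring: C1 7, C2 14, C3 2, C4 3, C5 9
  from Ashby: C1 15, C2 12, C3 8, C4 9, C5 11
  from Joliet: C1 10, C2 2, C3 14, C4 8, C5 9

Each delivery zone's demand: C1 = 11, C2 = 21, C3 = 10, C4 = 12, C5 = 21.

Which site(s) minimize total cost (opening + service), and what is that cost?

Open Milton, Sutton, Tring and Joliet; minimum total cost 341.

For any fixed open set, each delivery zone goes to its cheapest open site; total = fixed + service.
{Milton, Sutton, Tring, Joliet}: C1→Milton 3·11=33, C2→Joliet 2·21=42, C3→Tring 2·10=20, C4→Tring 3·12=36, C5→Sutton 5·21=105. Service 236; fixed 105; total 341.
{Milton, Tring, Joliet}: C1→Milton 3·11=33, C2→Joliet 2·21=42, C3→Tring 2·10=20, C4→Tring 3·12=36, C5→Milton 7·21=147. Service 278; fixed 81; total 359.
{Sutton, Tring, Joliet}: service 280 + fixed 90 = 370
{Milton, Sutton, Galt, Tring, Ashby, Joliet}: C1→Milton 3·11=33, C2→Joliet 2·21=42, C3→Tring 2·10=20, C4→Tring 3·12=36, C5→Sutton 5·21=105. Service 236; fixed 201; total 437.
No other subset beats 341.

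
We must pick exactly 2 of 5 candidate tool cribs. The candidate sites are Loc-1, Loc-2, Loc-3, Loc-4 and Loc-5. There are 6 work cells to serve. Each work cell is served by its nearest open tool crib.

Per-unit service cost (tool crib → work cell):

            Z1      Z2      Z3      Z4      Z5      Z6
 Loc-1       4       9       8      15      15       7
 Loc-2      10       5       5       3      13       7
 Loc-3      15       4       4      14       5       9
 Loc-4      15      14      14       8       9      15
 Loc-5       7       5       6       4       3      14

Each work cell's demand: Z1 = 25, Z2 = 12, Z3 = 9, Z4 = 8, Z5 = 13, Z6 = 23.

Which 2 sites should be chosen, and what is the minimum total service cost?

Choose Loc-1 and Loc-5; total service cost 446.

With exactly 2 open, each work cell uses its cheapest among the chosen.
{Loc-1, Loc-5}: Z1→Loc-1 4·25=100, Z2→Loc-5 5·12=60, Z3→Loc-5 6·9=54, Z4→Loc-5 4·8=32, Z5→Loc-5 3·13=39, Z6→Loc-1 7·23=161. Service cost 446.
{Loc-2, Loc-5}: service cost 504
{Loc-1, Loc-3}: service cost 522
Among all 10 size-2 choices, {Loc-1, Loc-5} is lowest.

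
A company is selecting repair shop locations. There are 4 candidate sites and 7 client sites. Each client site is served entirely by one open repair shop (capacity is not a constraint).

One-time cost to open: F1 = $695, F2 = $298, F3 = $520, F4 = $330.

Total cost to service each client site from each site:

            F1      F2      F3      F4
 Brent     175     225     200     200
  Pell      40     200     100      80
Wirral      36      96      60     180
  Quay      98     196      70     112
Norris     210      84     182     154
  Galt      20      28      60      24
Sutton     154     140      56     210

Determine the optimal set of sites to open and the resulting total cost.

Open F3 only; minimum total cost 1248.

For any fixed open set, each client site goes to its cheapest open site; total = fixed + service.
{F3}: Brent→F3 200, Pell→F3 100, Wirral→F3 60, Quay→F3 70, Norris→F3 182, Galt→F3 60, Sutton→F3 56. Service 728; fixed 520; total 1248.
{F2}: service 969 + fixed 298 = 1267
{F4}: service 960 + fixed 330 = 1290
{F1, F2, F3, F4}: Brent→F1 175, Pell→F1 40, Wirral→F1 36, Quay→F3 70, Norris→F2 84, Galt→F1 20, Sutton→F3 56. Service 481; fixed 1843; total 2324.
No other subset beats 1248.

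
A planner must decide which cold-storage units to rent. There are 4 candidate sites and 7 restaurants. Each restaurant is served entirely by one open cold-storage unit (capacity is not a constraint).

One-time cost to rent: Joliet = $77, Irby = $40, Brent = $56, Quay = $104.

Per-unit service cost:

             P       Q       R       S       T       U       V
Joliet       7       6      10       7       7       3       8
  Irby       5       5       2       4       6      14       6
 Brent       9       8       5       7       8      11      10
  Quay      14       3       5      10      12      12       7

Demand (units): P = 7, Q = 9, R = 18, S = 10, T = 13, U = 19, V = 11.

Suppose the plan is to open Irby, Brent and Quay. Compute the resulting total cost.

Total cost: 691

Each restaurant is assigned to its cheapest site among the open ones.
{Irby, Brent, Quay}: P→Irby 5·7=35, Q→Quay 3·9=27, R→Irby 2·18=36, S→Irby 4·10=40, T→Irby 6·13=78, U→Brent 11·19=209, V→Irby 6·11=66. Service 491; fixed 200; total 691.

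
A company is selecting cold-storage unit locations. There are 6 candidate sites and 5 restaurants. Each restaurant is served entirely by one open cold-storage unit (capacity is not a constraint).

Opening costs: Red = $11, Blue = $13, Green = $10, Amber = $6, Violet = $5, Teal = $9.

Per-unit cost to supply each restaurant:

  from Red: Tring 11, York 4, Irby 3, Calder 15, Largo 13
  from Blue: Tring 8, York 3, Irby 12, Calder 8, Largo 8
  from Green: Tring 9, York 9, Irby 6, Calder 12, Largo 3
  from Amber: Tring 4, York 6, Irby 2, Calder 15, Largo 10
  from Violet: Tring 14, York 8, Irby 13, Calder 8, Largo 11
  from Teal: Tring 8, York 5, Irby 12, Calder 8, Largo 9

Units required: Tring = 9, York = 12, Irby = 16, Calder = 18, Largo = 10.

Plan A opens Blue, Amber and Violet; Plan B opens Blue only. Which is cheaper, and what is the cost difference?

Plan A: {Blue, Amber, Violet}: Tring→Amber 4·9=36, York→Blue 3·12=36, Irby→Amber 2·16=32, Calder→Blue 8·18=144, Largo→Blue 8·10=80. Service 328; fixed 24; total 352.
Plan B: {Blue}: Tring→Blue 8·9=72, York→Blue 3·12=36, Irby→Blue 12·16=192, Calder→Blue 8·18=144, Largo→Blue 8·10=80. Service 524; fixed 13; total 537.
Difference: |352 − 537| = 185.

Plan A is cheaper by 185.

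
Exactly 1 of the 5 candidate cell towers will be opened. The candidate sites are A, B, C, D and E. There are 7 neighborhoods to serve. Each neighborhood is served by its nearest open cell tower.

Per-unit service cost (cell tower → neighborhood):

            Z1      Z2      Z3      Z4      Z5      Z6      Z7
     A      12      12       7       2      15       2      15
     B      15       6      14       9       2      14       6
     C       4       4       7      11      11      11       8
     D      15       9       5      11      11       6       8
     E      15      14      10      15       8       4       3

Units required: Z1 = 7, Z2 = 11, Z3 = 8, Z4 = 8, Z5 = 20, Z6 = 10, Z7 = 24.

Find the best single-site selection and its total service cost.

Choose B only; total service cost 679.

With exactly 1 open, each neighborhood uses its cheapest among the chosen.
{B}: Z1→B 15·7=105, Z2→B 6·11=66, Z3→B 14·8=112, Z4→B 9·8=72, Z5→B 2·20=40, Z6→B 14·10=140, Z7→B 6·24=144. Service cost 679.
{E}: service cost 731
{C}: service cost 738
Among all 5 size-1 choices, {B} is lowest.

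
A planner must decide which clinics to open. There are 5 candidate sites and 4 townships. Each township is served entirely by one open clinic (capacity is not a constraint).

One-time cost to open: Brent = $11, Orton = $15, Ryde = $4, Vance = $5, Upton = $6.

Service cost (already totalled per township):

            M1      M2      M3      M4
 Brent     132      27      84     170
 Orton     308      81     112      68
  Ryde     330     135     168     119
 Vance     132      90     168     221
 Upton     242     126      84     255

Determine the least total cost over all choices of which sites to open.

For any fixed open set, each township goes to its cheapest open site; total = fixed + service.
{Brent, Orton}: M1→Brent 132, M2→Brent 27, M3→Brent 84, M4→Orton 68. Service 311; fixed 26; total 337.
{Brent, Orton, Ryde}: M1→Brent 132, M2→Brent 27, M3→Brent 84, M4→Orton 68. Service 311; fixed 30; total 341.
{Brent, Orton, Vance}: M1→Brent 132, M2→Brent 27, M3→Brent 84, M4→Orton 68. Service 311; fixed 31; total 342.
{Brent, Orton, Ryde, Vance, Upton}: M1→Brent 132, M2→Brent 27, M3→Brent 84, M4→Orton 68. Service 311; fixed 41; total 352.
No other subset beats 337.

Minimum total cost: 337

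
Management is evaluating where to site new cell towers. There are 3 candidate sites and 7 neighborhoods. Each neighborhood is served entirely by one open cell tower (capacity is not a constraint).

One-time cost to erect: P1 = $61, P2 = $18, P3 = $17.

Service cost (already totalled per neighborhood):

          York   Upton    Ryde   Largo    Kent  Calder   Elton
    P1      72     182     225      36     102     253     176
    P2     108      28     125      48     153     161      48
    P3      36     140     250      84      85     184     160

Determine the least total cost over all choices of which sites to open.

For any fixed open set, each neighborhood goes to its cheapest open site; total = fixed + service.
{P2, P3}: York→P3 36, Upton→P2 28, Ryde→P2 125, Largo→P2 48, Kent→P3 85, Calder→P2 161, Elton→P2 48. Service 531; fixed 35; total 566.
{P1, P2, P3}: York→P3 36, Upton→P2 28, Ryde→P2 125, Largo→P1 36, Kent→P3 85, Calder→P2 161, Elton→P2 48. Service 519; fixed 96; total 615.
{P1, P2}: service 572 + fixed 79 = 651
{P3}: service 939 + fixed 17 = 956
No other subset beats 566.

Minimum total cost: 566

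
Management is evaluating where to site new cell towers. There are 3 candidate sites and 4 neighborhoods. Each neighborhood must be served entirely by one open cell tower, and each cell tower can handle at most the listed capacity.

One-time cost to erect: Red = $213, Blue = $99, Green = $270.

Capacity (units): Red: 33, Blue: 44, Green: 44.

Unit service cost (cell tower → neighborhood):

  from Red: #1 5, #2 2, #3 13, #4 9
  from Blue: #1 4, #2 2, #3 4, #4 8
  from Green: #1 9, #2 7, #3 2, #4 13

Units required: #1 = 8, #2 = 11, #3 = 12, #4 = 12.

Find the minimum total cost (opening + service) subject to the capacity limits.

Open {Blue}: #1→Blue 4·8=32, #2→Blue 2·11=22, #3→Blue 4·12=48, #4→Blue 8·12=96.
Loads: Blue carries 43/44. Service 198; fixed 99; total 297.
Next best feasible plan costs 510.

Minimum total cost: 297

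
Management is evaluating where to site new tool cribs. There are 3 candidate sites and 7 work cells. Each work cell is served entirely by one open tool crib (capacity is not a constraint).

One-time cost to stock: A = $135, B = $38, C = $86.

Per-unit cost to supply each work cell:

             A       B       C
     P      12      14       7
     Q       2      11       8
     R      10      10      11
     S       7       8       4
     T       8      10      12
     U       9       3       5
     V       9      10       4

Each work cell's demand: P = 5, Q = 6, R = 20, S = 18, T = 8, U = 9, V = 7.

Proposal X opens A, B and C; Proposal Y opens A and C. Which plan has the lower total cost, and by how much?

Proposal X: {A, B, C}: P→C 7·5=35, Q→A 2·6=12, R→A 10·20=200, S→C 4·18=72, T→A 8·8=64, U→B 3·9=27, V→C 4·7=28. Service 438; fixed 259; total 697.
Proposal Y: {A, C}: P→C 7·5=35, Q→A 2·6=12, R→A 10·20=200, S→C 4·18=72, T→A 8·8=64, U→C 5·9=45, V→C 4·7=28. Service 456; fixed 221; total 677.
Difference: |697 − 677| = 20.

Proposal Y is cheaper by 20.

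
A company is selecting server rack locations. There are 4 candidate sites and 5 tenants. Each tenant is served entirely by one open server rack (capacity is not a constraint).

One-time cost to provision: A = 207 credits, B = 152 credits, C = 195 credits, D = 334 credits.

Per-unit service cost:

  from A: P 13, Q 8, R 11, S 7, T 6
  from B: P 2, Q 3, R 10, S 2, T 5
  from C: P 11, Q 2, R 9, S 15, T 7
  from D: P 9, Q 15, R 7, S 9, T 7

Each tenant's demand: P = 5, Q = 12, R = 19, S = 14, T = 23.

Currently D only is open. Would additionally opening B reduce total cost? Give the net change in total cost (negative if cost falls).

Yes — net change −171 (cost falls by 171).

Current service cost with {D}: 645.
Adding B: each tenant re-picks its cheapest; new service cost 322, saving 323.
Extra fixed cost: 152. Net change = 152 − 323 = -171.
(Totals: 979 → 808.)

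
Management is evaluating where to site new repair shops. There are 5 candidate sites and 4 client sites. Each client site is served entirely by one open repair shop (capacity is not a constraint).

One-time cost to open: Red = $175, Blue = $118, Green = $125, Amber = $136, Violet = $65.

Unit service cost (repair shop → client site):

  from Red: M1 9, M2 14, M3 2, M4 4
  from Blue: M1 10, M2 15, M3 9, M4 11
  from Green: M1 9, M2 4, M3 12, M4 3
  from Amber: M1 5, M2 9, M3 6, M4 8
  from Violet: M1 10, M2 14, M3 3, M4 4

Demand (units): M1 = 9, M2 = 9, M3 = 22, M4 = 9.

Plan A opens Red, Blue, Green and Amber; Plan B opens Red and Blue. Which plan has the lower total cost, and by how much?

Plan B is cheaper by 126.

Plan A: {Red, Blue, Green, Amber}: M1→Amber 5·9=45, M2→Green 4·9=36, M3→Red 2·22=44, M4→Green 3·9=27. Service 152; fixed 554; total 706.
Plan B: {Red, Blue}: M1→Red 9·9=81, M2→Red 14·9=126, M3→Red 2·22=44, M4→Red 4·9=36. Service 287; fixed 293; total 580.
Difference: |706 − 580| = 126.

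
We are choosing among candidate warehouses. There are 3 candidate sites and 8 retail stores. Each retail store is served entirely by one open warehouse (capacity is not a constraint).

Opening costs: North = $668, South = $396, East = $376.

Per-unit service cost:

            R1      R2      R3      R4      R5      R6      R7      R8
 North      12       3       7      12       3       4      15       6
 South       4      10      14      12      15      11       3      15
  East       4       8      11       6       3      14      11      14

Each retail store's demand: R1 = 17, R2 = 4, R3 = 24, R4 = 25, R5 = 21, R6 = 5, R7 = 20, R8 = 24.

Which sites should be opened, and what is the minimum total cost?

For any fixed open set, each retail store goes to its cheapest open site; total = fixed + service.
{East}: R1→East 4·17=68, R2→East 8·4=32, R3→East 11·24=264, R4→East 6·25=150, R5→East 3·21=63, R6→East 14·5=70, R7→East 11·20=220, R8→East 14·24=336. Service 1203; fixed 376; total 1579.
{South, East}: service 1028 + fixed 772 = 1800
{North}: service 1211 + fixed 668 = 1879
{North, South, East}: service 685 + fixed 1440 = 2125
No other subset beats 1579.

Open East only; minimum total cost 1579.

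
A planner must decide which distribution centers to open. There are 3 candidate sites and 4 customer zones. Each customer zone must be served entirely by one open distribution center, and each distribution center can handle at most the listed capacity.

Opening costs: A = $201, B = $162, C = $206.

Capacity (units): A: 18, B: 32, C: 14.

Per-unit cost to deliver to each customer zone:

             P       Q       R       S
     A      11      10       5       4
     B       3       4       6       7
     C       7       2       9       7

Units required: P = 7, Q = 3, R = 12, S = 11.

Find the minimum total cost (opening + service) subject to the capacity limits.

Minimum total cost: 512

Open {A, B}: P→B 3·7=21, Q→B 4·3=12, R→B 6·12=72, S→A 4·11=44.
Loads: A carries 11/18, B carries 22/32. Service 149; fixed 363; total 512.
Next best feasible plan costs 530.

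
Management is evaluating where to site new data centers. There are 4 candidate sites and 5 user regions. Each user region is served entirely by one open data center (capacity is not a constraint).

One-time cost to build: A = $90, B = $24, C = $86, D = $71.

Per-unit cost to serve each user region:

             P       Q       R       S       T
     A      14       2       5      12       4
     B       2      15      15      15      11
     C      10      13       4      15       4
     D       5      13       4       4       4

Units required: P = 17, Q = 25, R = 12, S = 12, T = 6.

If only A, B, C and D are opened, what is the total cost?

Each user region is assigned to its cheapest site among the open ones.
{A, B, C, D}: P→B 2·17=34, Q→A 2·25=50, R→C 4·12=48, S→D 4·12=48, T→A 4·6=24. Service 204; fixed 271; total 475.

Total cost: 475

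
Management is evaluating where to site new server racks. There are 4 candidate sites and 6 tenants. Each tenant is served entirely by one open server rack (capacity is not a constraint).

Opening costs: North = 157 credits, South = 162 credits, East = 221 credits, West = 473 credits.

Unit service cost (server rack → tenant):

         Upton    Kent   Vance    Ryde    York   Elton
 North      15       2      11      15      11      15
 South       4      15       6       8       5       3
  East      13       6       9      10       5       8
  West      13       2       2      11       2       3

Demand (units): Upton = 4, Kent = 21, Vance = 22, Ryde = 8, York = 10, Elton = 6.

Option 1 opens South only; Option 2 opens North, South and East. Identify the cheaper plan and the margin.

Option 1: {South}: Upton→South 4·4=16, Kent→South 15·21=315, Vance→South 6·22=132, Ryde→South 8·8=64, York→South 5·10=50, Elton→South 3·6=18. Service 595; fixed 162; total 757.
Option 2: {North, South, East}: Upton→South 4·4=16, Kent→North 2·21=42, Vance→South 6·22=132, Ryde→South 8·8=64, York→South 5·10=50, Elton→South 3·6=18. Service 322; fixed 540; total 862.
Difference: |757 − 862| = 105.

Option 1 is cheaper by 105.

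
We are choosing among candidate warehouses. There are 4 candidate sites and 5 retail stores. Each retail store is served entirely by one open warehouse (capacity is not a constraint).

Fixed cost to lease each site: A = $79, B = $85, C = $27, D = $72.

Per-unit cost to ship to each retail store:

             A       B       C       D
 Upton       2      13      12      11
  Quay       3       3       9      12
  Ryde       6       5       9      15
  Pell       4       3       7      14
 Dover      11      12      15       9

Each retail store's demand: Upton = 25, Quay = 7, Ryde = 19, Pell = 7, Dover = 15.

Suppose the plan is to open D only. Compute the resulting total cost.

Total cost: 949

Each retail store is assigned to its cheapest site among the open ones.
{D}: Upton→D 11·25=275, Quay→D 12·7=84, Ryde→D 15·19=285, Pell→D 14·7=98, Dover→D 9·15=135. Service 877; fixed 72; total 949.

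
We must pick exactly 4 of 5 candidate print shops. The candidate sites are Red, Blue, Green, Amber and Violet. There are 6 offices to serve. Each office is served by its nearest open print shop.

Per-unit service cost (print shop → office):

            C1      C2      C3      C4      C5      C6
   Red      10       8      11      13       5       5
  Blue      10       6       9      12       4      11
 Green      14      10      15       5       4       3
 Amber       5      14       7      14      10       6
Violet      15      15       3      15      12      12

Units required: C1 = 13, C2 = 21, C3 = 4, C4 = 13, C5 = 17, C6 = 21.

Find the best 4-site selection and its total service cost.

With exactly 4 open, each office uses its cheapest among the chosen.
{Blue, Green, Amber, Violet}: C1→Amber 5·13=65, C2→Blue 6·21=126, C3→Violet 3·4=12, C4→Green 5·13=65, C5→Blue 4·17=68, C6→Green 3·21=63. Service cost 399.
{Red, Blue, Green, Amber}: service cost 415
{Red, Green, Amber, Violet}: service cost 441
Among all 5 size-4 choices, {Blue, Green, Amber, Violet} is lowest.

Choose Blue, Green, Amber and Violet; total service cost 399.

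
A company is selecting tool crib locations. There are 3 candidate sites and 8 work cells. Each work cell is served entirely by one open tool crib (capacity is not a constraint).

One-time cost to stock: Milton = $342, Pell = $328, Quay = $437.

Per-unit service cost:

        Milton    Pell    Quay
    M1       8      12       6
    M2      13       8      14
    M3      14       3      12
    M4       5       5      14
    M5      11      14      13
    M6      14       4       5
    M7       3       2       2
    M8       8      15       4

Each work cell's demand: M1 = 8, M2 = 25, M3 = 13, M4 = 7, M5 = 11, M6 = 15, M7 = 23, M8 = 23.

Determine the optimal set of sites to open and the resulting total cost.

For any fixed open set, each work cell goes to its cheapest open site; total = fixed + service.
{Pell}: M1→Pell 12·8=96, M2→Pell 8·25=200, M3→Pell 3·13=39, M4→Pell 5·7=35, M5→Pell 14·11=154, M6→Pell 4·15=60, M7→Pell 2·23=46, M8→Pell 15·23=345. Service 975; fixed 328; total 1303.
{Milton, Pell}: service 749 + fixed 670 = 1419
{Pell, Quay}: service 663 + fixed 765 = 1428
{Milton, Pell, Quay}: M1→Quay 6·8=48, M2→Pell 8·25=200, M3→Pell 3·13=39, M4→Milton 5·7=35, M5→Milton 11·11=121, M6→Pell 4·15=60, M7→Pell 2·23=46, M8→Quay 4·23=92. Service 641; fixed 1107; total 1748.
(All 7 nonempty subsets were checked; Pell only is lowest.)

Open Pell only; minimum total cost 1303.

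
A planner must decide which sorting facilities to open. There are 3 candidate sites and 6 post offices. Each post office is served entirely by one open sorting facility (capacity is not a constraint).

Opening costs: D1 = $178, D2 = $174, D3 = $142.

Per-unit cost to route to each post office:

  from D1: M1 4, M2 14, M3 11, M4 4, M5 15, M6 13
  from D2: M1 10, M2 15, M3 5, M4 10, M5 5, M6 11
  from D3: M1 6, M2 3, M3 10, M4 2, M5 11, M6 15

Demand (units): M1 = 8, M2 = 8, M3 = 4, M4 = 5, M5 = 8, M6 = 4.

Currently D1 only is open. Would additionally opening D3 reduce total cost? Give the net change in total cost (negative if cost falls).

No — net change +8 (cost rises by 8).

Current service cost with {D1}: 380.
Adding D3: each post office re-picks its cheapest; new service cost 246, saving 134.
Extra fixed cost: 142. Net change = 142 − 134 = 8.
(Totals: 558 → 566.)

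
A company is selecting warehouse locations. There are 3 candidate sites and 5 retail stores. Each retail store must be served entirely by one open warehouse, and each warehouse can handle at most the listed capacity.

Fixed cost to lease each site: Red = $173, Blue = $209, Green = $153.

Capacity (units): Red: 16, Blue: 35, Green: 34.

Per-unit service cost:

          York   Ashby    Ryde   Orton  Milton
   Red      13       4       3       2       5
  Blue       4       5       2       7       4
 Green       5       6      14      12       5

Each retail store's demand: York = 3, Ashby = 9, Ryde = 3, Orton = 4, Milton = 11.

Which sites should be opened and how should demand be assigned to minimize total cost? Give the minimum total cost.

Open {Blue}: York→Blue 4·3=12, Ashby→Blue 5·9=45, Ryde→Blue 2·3=6, Orton→Blue 7·4=28, Milton→Blue 4·11=44.
Loads: Blue carries 30/35. Service 135; fixed 209; total 344.
Next best feasible plan costs 367.

Minimum total cost: 344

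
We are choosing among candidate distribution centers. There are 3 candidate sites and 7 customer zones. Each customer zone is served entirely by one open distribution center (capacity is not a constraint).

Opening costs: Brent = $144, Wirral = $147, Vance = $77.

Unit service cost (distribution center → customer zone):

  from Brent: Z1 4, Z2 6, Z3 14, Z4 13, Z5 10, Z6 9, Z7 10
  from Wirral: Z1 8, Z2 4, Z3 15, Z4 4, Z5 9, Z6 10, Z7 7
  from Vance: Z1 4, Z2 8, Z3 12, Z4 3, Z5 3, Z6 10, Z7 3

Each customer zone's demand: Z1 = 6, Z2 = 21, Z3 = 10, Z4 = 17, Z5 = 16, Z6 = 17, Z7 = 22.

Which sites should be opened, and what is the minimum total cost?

Open Vance only; minimum total cost 724.

For any fixed open set, each customer zone goes to its cheapest open site; total = fixed + service.
{Vance}: Z1→Vance 4·6=24, Z2→Vance 8·21=168, Z3→Vance 12·10=120, Z4→Vance 3·17=51, Z5→Vance 3·16=48, Z6→Vance 10·17=170, Z7→Vance 3·22=66. Service 647; fixed 77; total 724.
{Wirral, Vance}: Z1→Vance 4·6=24, Z2→Wirral 4·21=84, Z3→Vance 12·10=120, Z4→Vance 3·17=51, Z5→Vance 3·16=48, Z6→Wirral 10·17=170, Z7→Vance 3·22=66. Service 563; fixed 224; total 787.
{Brent, Vance}: service 588 + fixed 221 = 809
{Brent, Wirral, Vance}: service 546 + fixed 368 = 914
No other subset beats 724.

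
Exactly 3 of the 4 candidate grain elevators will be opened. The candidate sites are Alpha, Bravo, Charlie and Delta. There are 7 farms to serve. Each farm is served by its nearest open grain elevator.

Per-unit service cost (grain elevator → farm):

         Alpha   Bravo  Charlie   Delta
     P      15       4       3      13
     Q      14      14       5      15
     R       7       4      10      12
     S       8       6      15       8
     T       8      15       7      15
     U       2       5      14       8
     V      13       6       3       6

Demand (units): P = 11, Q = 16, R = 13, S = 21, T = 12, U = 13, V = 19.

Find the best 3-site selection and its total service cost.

With exactly 3 open, each farm uses its cheapest among the chosen.
{Alpha, Bravo, Charlie}: P→Charlie 3·11=33, Q→Charlie 5·16=80, R→Bravo 4·13=52, S→Bravo 6·21=126, T→Charlie 7·12=84, U→Alpha 2·13=26, V→Charlie 3·19=57. Service cost 458.
{Bravo, Charlie, Delta}: service cost 497
{Alpha, Charlie, Delta}: service cost 539
Among all 4 size-3 choices, {Alpha, Bravo, Charlie} is lowest.

Choose Alpha, Bravo and Charlie; total service cost 458.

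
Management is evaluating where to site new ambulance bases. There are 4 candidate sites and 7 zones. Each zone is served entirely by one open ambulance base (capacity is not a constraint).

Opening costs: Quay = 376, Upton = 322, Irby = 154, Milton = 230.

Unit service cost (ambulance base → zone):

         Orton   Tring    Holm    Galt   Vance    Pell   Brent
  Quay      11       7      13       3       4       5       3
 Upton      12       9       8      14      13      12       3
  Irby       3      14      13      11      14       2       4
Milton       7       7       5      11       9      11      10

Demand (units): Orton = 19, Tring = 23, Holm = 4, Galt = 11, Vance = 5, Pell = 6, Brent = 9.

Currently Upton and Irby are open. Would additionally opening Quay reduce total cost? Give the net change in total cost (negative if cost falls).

Current service cost with {Upton, Irby}: 521.
Adding Quay: each zone re-picks its cheapest; new service cost 342, saving 179.
Extra fixed cost: 376. Net change = 376 − 179 = 197.
(Totals: 997 → 1194.)

No — net change +197 (cost rises by 197).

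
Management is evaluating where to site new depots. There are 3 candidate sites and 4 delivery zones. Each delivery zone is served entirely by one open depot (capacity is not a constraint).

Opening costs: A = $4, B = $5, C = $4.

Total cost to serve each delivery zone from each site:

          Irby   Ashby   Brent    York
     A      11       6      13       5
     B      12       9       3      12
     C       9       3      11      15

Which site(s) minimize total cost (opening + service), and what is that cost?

For any fixed open set, each delivery zone goes to its cheapest open site; total = fixed + service.
{A, B, C}: Irby→C 9, Ashby→C 3, Brent→B 3, York→A 5. Service 20; fixed 13; total 33.
{A, B}: Irby→A 11, Ashby→A 6, Brent→B 3, York→A 5. Service 25; fixed 9; total 34.
{A, C}: Irby→C 9, Ashby→C 3, Brent→C 11, York→A 5. Service 28; fixed 8; total 36.
{A}: service 35 + fixed 4 = 39
No other subset beats 33.

Open A, B and C; minimum total cost 33.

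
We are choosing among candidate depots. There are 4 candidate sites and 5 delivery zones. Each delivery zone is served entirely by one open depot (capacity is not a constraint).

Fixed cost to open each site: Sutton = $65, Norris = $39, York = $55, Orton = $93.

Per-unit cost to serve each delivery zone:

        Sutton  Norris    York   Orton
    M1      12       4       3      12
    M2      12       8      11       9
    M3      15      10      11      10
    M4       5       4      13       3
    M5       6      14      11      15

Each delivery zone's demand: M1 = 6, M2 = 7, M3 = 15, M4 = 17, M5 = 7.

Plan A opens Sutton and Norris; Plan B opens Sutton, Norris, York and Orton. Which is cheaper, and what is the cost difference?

Plan A: {Sutton, Norris}: M1→Norris 4·6=24, M2→Norris 8·7=56, M3→Norris 10·15=150, M4→Norris 4·17=68, M5→Sutton 6·7=42. Service 340; fixed 104; total 444.
Plan B: {Sutton, Norris, York, Orton}: M1→York 3·6=18, M2→Norris 8·7=56, M3→Norris 10·15=150, M4→Orton 3·17=51, M5→Sutton 6·7=42. Service 317; fixed 252; total 569.
Difference: |444 − 569| = 125.

Plan A is cheaper by 125.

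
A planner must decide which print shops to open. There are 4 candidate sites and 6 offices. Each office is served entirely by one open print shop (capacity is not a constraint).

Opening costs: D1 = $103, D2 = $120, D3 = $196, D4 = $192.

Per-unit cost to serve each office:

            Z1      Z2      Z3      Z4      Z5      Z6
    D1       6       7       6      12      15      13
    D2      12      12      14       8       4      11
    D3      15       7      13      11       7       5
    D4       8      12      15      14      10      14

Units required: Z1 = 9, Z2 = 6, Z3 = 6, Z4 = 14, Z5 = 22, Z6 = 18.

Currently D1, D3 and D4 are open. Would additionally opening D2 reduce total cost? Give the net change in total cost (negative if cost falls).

No — net change +12 (cost rises by 12).

Current service cost with {D1, D3, D4}: 530.
Adding D2: each office re-picks its cheapest; new service cost 422, saving 108.
Extra fixed cost: 120. Net change = 120 − 108 = 12.
(Totals: 1021 → 1033.)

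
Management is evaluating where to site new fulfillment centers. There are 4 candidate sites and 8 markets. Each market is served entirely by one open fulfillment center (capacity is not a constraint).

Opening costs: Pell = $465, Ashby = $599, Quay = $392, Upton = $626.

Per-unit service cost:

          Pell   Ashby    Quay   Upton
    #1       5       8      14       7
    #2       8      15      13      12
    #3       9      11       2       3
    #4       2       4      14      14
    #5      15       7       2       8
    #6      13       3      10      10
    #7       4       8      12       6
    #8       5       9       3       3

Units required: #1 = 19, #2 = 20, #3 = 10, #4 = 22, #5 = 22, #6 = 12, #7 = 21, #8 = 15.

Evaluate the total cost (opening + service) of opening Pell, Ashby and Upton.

Each market is assigned to its cheapest site among the open ones.
{Pell, Ashby, Upton}: #1→Pell 5·19=95, #2→Pell 8·20=160, #3→Upton 3·10=30, #4→Pell 2·22=44, #5→Ashby 7·22=154, #6→Ashby 3·12=36, #7→Pell 4·21=84, #8→Upton 3·15=45. Service 648; fixed 1690; total 2338.

Total cost: 2338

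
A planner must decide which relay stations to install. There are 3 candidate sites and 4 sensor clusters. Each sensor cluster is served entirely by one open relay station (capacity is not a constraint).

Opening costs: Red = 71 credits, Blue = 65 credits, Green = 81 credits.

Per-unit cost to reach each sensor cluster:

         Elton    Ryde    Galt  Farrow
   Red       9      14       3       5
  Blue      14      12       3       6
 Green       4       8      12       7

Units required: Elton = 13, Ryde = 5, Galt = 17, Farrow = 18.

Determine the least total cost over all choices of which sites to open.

For any fixed open set, each sensor cluster goes to its cheapest open site; total = fixed + service.
{Red, Green}: Elton→Green 4·13=52, Ryde→Green 8·5=40, Galt→Red 3·17=51, Farrow→Red 5·18=90. Service 233; fixed 152; total 385.
{Blue, Green}: service 251 + fixed 146 = 397
{Red}: Elton→Red 9·13=117, Ryde→Red 14·5=70, Galt→Red 3·17=51, Farrow→Red 5·18=90. Service 328; fixed 71; total 399.
{Red, Blue, Green}: Elton→Green 4·13=52, Ryde→Green 8·5=40, Galt→Red 3·17=51, Farrow→Red 5·18=90. Service 233; fixed 217; total 450.
No other subset beats 385.

Minimum total cost: 385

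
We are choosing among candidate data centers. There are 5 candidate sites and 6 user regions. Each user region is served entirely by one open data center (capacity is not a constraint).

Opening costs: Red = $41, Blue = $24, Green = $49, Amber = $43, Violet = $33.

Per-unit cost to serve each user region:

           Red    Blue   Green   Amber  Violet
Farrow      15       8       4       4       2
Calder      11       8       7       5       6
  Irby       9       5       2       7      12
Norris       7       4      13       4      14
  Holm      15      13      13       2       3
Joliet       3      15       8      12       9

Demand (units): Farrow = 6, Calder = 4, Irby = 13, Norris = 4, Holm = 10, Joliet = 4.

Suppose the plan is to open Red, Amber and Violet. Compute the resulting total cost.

Each user region is assigned to its cheapest site among the open ones.
{Red, Amber, Violet}: Farrow→Violet 2·6=12, Calder→Amber 5·4=20, Irby→Amber 7·13=91, Norris→Amber 4·4=16, Holm→Amber 2·10=20, Joliet→Red 3·4=12. Service 171; fixed 117; total 288.

Total cost: 288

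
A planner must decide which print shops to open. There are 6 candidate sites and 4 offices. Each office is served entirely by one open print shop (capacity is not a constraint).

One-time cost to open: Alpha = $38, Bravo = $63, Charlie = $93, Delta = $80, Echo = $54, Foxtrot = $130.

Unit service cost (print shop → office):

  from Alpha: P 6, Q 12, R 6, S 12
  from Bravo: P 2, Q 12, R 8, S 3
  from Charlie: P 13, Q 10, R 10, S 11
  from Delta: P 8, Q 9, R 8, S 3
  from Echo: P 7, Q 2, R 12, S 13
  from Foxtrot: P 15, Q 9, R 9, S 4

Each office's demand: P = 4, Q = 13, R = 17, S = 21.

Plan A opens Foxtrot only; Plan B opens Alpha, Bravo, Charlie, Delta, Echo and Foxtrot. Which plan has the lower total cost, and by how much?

Plan A: {Foxtrot}: P→Foxtrot 15·4=60, Q→Foxtrot 9·13=117, R→Foxtrot 9·17=153, S→Foxtrot 4·21=84. Service 414; fixed 130; total 544.
Plan B: {Alpha, Bravo, Charlie, Delta, Echo, Foxtrot}: P→Bravo 2·4=8, Q→Echo 2·13=26, R→Alpha 6·17=102, S→Bravo 3·21=63. Service 199; fixed 458; total 657.
Difference: |544 − 657| = 113.

Plan A is cheaper by 113.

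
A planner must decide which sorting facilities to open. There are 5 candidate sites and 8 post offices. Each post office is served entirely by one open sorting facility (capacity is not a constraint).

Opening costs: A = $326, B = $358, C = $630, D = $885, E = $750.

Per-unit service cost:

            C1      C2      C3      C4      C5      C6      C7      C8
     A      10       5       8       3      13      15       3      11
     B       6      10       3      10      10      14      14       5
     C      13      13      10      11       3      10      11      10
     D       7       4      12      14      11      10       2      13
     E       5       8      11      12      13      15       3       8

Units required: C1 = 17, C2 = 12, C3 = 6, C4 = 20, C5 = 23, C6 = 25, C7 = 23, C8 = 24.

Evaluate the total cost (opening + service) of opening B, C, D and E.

Total cost: 3459

Each post office is assigned to its cheapest site among the open ones.
{B, C, D, E}: C1→E 5·17=85, C2→D 4·12=48, C3→B 3·6=18, C4→B 10·20=200, C5→C 3·23=69, C6→C 10·25=250, C7→D 2·23=46, C8→B 5·24=120. Service 836; fixed 2623; total 3459.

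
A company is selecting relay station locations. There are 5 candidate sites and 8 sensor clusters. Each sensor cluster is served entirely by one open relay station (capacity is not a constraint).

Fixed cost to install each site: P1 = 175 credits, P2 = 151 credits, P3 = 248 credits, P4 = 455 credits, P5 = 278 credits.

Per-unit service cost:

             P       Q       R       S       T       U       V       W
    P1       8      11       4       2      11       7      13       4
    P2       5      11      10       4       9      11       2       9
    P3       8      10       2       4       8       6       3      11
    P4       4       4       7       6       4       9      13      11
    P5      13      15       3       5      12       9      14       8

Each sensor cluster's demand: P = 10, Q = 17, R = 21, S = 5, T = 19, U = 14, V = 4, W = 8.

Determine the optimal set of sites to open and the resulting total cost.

For any fixed open set, each sensor cluster goes to its cheapest open site; total = fixed + service.
{P3}: P→P3 8·10=80, Q→P3 10·17=170, R→P3 2·21=42, S→P3 4·5=20, T→P3 8·19=152, U→P3 6·14=84, V→P3 3·4=12, W→P3 11·8=88. Service 648; fixed 248; total 896.
{P1}: service 752 + fixed 175 = 927
{P1, P2}: P→P2 5·10=50, Q→P1 11·17=187, R→P1 4·21=84, S→P1 2·5=10, T→P2 9·19=171, U→P1 7·14=98, V→P2 2·4=8, W→P1 4·8=32. Service 640; fixed 326; total 966.
{P1, P2, P3, P4, P5}: P→P4 4·10=40, Q→P4 4·17=68, R→P3 2·21=42, S→P1 2·5=10, T→P4 4·19=76, U→P3 6·14=84, V→P2 2·4=8, W→P1 4·8=32. Service 360; fixed 1307; total 1667.
No other subset beats 896.

Open P3 only; minimum total cost 896.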